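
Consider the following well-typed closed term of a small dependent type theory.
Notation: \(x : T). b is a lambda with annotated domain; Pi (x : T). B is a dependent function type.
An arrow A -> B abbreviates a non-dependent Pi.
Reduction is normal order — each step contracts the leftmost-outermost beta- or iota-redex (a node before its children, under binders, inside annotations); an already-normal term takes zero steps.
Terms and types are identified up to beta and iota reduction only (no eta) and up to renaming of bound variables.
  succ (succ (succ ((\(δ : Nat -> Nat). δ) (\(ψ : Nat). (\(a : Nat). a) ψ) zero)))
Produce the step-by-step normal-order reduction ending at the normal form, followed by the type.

normal-order reduction:
  succ (succ (succ ((\(δ : Nat -> Nat). δ) (\(ψ : Nat). (\(a : Nat). a) ψ) zero)))
  ~> succ (succ (succ ((\(δ : Nat). (\(ψ : Nat). ψ) δ) zero)))
  ~> succ (succ (succ ((\(δ : Nat). δ) zero)))
  ~> succ (succ (succ zero))
the term's type:
  Nat


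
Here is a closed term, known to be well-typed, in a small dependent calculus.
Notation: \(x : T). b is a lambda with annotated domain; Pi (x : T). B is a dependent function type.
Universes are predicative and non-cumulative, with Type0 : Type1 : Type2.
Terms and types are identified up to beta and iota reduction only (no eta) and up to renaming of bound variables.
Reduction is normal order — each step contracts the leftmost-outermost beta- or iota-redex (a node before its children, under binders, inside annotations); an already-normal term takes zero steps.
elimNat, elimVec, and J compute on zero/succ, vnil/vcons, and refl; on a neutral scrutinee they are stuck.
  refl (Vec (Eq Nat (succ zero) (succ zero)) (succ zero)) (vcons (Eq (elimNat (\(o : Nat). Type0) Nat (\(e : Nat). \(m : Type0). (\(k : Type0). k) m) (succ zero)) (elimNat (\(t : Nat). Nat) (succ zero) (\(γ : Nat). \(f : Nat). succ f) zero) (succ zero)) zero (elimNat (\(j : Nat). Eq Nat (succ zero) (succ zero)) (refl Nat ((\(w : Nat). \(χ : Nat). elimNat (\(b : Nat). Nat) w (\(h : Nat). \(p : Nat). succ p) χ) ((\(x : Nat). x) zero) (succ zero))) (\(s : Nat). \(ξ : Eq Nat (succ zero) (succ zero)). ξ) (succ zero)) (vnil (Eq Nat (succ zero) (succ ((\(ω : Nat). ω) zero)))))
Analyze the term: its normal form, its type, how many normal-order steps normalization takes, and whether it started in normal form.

resulting normal form:
  refl (Vec (Eq Nat (succ zero) (succ zero)) (succ zero)) (vcons (Eq Nat (succ zero) (succ zero)) zero (refl Nat (succ zero)) (vnil (Eq Nat (succ zero) (succ zero))))
the term's type:
  Eq (Vec (Eq Nat (succ zero) (succ zero)) (succ zero)) (vcons (Eq Nat (succ zero) (succ zero)) zero (refl Nat (succ zero)) (vnil (Eq Nat (succ zero) (succ zero)))) (vcons (Eq Nat (succ zero) (succ zero)) zero (refl Nat (succ zero)) (vnil (Eq Nat (succ zero) (succ zero))))
normal-order step count: 18
already normal: no
first contracted redex: an elimNat iota-redex


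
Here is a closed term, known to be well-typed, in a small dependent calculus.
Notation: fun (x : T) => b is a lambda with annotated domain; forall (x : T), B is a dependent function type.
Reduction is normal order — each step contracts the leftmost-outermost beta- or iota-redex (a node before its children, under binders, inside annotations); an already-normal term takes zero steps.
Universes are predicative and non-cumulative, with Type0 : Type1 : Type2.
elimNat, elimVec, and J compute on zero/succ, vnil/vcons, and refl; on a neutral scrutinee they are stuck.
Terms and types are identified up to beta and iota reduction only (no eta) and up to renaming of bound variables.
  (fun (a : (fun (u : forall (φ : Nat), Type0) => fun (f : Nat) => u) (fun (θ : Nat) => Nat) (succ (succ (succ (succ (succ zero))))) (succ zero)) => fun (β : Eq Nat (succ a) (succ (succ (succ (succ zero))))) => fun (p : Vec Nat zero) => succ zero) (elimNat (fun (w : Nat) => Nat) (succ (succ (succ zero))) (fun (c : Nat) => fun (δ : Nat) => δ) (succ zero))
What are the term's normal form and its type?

normal form:
  fun (a : Eq Nat (succ (succ (succ (succ zero)))) (succ (succ (succ (succ zero))))) => fun (u : Vec Nat zero) => succ zero
inferred type:
  forall (a : Eq Nat (succ (succ (succ (succ zero)))) (succ (succ (succ (succ zero))))), forall (u : Vec Nat zero), Nat
observation: 5 normal-order steps separate the term from its normal form.


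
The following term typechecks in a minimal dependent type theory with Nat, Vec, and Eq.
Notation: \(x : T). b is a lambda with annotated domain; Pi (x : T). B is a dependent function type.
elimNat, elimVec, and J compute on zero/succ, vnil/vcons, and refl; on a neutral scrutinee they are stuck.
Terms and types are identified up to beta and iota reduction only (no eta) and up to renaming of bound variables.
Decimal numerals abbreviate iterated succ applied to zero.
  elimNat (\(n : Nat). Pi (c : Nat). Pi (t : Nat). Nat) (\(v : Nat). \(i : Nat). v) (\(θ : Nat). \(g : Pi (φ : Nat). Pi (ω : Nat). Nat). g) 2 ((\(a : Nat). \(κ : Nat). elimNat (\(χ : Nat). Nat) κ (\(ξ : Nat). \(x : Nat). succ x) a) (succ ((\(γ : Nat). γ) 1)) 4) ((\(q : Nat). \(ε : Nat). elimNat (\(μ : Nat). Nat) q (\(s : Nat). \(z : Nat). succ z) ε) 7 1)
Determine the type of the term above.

type:
  Nat


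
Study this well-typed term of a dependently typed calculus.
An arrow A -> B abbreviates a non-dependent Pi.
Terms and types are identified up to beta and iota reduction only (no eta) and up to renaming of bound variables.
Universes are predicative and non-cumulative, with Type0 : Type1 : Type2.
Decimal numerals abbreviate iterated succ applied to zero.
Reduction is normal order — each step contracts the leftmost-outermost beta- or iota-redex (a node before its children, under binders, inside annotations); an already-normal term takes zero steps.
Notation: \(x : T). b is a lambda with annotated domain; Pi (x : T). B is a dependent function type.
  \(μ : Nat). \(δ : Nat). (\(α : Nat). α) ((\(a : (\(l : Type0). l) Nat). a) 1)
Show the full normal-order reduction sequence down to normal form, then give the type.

reduction (normal order):
  \(μ : Nat). \(δ : Nat). (\(α : Nat). α) ((\(a : (\(l : Type0). l) Nat). a) 1)
  ~> \(μ : Nat). \(δ : Nat). (\(α : (\(a : Type0). a) Nat). α) 1
  ~> \(μ : Nat). \(δ : Nat). 1
inferred type:
  Nat -> Nat -> Nat


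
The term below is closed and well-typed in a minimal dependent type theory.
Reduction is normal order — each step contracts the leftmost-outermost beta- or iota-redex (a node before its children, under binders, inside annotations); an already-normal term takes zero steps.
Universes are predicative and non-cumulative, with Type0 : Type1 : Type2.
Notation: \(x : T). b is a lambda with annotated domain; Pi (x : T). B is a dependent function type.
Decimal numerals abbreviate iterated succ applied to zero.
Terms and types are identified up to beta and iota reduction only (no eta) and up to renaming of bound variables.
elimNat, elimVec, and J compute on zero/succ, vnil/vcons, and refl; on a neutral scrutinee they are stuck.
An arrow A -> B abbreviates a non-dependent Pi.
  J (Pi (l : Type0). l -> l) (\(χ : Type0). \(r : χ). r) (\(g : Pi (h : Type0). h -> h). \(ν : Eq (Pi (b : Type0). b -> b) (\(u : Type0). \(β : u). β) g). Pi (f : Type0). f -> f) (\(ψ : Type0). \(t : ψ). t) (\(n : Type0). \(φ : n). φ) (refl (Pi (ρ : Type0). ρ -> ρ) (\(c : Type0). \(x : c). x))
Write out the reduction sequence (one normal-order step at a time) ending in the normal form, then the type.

reduction (normal order):
  J (Pi (l : Type0). l -> l) (\(χ : Type0). \(r : χ). r) (\(g : Pi (h : Type0). h -> h). \(ν : Eq (Pi (b : Type0). b -> b) (\(u : Type0). \(β : u). β) g). Pi (f : Type0). f -> f) (\(ψ : Type0). \(t : ψ). t) (\(n : Type0). \(φ : n). φ) (refl (Pi (ρ : Type0). ρ -> ρ) (\(c : Type0). \(x : c). x))
  ~> \(l : Type0). \(χ : l). χ
inferred type:
  Pi (l : Type0). l -> l


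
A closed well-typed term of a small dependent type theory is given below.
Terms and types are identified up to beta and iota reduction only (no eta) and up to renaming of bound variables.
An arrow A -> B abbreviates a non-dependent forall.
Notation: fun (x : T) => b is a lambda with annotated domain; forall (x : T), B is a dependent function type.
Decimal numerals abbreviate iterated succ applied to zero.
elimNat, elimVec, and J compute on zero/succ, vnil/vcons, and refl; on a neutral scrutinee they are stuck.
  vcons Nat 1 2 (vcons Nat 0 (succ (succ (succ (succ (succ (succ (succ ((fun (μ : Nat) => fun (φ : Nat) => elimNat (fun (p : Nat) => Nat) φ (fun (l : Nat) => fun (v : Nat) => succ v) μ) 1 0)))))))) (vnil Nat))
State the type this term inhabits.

the term's type:
  Vec Nat 2


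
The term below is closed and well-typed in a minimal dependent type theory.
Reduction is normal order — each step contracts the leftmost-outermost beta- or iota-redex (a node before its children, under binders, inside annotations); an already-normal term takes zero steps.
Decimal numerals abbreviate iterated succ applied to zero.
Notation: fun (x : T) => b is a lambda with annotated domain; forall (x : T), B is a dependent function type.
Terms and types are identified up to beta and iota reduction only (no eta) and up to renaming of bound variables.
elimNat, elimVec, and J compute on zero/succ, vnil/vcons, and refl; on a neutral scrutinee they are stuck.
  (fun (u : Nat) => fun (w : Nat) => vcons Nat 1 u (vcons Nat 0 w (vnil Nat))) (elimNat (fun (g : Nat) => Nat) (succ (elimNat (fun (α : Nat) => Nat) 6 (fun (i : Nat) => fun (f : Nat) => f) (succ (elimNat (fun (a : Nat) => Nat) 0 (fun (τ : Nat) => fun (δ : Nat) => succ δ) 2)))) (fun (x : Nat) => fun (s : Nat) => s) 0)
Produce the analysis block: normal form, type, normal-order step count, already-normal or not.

reduced normal form:
  fun (u : Nat) => vcons Nat 1 7 (vcons Nat 0 u (vnil Nat))
the term's type:
  forall (u : Nat), Vec Nat 2
reduction steps (normal order): 19
term was already normal: no
first contracted redex: a beta-redex


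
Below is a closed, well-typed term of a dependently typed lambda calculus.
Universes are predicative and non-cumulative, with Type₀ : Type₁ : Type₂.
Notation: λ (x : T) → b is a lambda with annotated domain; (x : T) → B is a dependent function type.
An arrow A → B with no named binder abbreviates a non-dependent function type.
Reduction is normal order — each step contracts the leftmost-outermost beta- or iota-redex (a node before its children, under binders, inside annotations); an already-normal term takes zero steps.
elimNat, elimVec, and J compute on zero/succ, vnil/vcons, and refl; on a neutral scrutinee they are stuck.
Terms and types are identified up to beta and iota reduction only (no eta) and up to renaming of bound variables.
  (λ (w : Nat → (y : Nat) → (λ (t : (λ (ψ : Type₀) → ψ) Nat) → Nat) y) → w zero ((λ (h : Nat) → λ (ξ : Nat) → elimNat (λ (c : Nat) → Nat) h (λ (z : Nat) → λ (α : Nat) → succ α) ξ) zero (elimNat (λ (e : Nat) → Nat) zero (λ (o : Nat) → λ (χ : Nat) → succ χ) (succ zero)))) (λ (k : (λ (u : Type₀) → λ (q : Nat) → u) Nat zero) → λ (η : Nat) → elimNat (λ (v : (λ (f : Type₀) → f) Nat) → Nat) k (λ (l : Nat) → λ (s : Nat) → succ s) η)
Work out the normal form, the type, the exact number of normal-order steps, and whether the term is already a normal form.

normal form:
  succ zero
inferred type:
  Nat
normal-order step count: 18
already normal: no
first contracted redex: a beta-redex


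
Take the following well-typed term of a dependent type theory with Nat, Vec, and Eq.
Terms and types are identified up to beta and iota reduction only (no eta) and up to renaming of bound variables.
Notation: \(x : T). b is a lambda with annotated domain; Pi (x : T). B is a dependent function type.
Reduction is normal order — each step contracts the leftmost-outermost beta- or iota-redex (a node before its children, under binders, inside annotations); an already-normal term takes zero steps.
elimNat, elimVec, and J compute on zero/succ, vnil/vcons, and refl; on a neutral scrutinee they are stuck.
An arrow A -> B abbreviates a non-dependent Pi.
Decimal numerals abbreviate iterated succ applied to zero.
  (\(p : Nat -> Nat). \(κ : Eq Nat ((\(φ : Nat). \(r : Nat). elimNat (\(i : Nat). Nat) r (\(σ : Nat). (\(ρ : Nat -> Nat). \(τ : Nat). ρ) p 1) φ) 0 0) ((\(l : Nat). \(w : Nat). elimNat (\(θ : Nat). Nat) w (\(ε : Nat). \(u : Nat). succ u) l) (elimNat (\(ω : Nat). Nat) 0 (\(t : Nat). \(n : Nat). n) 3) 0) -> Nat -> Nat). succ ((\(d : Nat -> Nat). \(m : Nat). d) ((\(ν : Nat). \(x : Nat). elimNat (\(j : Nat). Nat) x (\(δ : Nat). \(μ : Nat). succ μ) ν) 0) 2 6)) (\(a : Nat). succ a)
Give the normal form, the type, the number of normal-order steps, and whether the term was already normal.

reduced normal form:
  \(p : Eq Nat 0 0 -> Nat -> Nat). 7
inferred type:
  (Eq Nat 0 0 -> Nat -> Nat) -> Nat
steps to reach normal form (normal order): 22
term was already normal: no
first redex: a beta-redex


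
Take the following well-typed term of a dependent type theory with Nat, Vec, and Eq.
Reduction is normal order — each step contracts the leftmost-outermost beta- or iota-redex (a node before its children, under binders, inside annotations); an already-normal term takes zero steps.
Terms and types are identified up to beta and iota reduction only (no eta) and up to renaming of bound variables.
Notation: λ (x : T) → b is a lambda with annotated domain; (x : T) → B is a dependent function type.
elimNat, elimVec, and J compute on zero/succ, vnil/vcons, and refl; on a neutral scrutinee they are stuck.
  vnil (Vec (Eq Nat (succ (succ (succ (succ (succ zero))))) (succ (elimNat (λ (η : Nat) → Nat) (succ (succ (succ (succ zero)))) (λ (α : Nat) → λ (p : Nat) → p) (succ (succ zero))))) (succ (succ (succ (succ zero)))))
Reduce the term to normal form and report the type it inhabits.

resulting normal form:
  vnil (Vec (Eq Nat (succ (succ (succ (succ (succ zero))))) (succ (succ (succ (succ (succ zero)))))) (succ (succ (succ (succ zero)))))
inferred type:
  Vec (Vec (Eq Nat (succ (succ (succ (succ (succ zero))))) (succ (succ (succ (succ (succ zero)))))) (succ (succ (succ (succ zero))))) zero


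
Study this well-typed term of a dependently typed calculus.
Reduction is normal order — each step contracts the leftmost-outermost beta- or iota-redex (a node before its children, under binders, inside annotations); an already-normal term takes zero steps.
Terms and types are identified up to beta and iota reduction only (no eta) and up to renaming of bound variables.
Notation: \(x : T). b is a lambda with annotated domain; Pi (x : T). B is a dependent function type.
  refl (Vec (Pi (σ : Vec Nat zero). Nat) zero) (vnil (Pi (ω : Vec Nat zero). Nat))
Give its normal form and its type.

reduced normal form:
  refl (Vec (Pi (σ : Vec Nat zero). Nat) zero) (vnil (Pi (ω : Vec Nat zero). Nat))
the term's type:
  Eq (Vec (Pi (σ : Vec Nat zero). Nat) zero) (vnil (Pi (ω : Vec Nat zero). Nat)) (vnil (Pi (e : Vec Nat zero). Nat))
observation: no redex remains anywhere in the term; it is its own normal form.


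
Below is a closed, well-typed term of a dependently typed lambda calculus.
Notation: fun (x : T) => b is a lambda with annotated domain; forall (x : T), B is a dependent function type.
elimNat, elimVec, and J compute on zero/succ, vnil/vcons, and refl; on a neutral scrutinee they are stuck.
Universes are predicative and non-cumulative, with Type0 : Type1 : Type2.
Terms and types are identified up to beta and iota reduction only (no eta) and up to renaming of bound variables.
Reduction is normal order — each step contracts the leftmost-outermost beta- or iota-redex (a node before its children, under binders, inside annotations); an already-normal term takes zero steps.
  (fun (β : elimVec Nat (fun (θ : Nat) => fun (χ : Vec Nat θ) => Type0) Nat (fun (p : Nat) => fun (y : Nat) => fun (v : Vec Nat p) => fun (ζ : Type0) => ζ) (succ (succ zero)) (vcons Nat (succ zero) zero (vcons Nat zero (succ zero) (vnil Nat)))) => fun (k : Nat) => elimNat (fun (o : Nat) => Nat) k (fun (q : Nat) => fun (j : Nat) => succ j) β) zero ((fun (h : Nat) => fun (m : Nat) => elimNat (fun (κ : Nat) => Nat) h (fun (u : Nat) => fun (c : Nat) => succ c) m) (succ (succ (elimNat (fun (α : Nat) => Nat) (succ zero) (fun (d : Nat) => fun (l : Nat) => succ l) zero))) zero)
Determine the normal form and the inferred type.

normal form:
  succ (succ (succ zero))
type:
  Nat
observation: the term reaches its normal form after 7 normal-order steps.


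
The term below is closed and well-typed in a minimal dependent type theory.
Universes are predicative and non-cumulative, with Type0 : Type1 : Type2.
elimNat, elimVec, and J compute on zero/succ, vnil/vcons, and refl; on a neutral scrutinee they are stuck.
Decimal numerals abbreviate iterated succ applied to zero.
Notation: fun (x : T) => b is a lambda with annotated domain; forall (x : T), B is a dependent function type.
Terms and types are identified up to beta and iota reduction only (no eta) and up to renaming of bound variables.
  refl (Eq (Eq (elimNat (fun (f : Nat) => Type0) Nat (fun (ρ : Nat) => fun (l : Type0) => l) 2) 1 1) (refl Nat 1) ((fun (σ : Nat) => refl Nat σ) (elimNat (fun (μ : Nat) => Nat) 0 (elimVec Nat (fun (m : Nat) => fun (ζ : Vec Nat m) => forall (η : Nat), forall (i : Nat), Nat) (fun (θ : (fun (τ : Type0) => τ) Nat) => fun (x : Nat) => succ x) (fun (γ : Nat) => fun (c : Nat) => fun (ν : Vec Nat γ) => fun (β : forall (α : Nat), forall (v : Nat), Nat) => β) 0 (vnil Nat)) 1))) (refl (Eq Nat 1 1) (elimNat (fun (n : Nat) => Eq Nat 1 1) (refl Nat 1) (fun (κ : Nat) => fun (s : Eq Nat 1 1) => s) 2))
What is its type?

inferred type:
  Eq (Eq (Eq Nat 1 1) (refl Nat 1) (refl Nat 1)) (refl (Eq Nat 1 1) (refl Nat 1)) (refl (Eq Nat 1 1) (refl Nat 1))


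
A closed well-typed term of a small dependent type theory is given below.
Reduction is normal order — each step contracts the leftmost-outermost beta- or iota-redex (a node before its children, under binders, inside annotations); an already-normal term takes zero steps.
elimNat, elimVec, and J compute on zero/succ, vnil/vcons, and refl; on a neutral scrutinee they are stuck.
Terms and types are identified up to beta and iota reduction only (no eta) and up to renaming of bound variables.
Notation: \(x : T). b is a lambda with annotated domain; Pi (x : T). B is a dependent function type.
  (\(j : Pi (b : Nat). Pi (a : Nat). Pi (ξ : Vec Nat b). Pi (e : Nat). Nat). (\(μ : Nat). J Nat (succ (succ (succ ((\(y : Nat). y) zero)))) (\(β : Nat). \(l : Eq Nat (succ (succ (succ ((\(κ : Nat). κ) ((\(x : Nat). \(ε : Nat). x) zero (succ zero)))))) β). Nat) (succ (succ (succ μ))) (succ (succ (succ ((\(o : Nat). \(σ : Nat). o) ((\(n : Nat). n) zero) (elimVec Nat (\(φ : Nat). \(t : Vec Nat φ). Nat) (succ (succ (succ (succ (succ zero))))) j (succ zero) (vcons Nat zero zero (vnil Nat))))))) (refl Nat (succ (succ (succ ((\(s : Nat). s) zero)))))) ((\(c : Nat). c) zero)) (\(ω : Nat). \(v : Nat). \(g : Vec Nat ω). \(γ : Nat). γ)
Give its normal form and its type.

resulting normal form:
  succ (succ (succ zero))
inferred type:
  Nat


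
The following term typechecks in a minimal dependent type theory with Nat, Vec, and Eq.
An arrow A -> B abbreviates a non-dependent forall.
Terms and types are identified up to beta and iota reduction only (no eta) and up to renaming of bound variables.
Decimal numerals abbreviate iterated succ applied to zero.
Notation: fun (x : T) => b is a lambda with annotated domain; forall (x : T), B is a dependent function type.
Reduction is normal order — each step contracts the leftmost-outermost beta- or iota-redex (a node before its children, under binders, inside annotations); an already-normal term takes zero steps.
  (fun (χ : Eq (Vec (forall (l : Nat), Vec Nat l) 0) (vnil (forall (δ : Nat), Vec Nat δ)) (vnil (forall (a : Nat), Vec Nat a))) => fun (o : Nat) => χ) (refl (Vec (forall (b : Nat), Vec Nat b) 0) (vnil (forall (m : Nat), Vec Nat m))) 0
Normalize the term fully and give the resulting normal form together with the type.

normal form:
  refl (Vec (forall (χ : Nat), Vec Nat χ) 0) (vnil (forall (l : Nat), Vec Nat l))
type:
  Eq (Vec (forall (χ : Nat), Vec Nat χ) 0) (vnil (forall (l : Nat), Vec Nat l)) (vnil (forall (δ : Nat), Vec Nat δ))
observation: the term reaches its normal form after 2 normal-order steps.


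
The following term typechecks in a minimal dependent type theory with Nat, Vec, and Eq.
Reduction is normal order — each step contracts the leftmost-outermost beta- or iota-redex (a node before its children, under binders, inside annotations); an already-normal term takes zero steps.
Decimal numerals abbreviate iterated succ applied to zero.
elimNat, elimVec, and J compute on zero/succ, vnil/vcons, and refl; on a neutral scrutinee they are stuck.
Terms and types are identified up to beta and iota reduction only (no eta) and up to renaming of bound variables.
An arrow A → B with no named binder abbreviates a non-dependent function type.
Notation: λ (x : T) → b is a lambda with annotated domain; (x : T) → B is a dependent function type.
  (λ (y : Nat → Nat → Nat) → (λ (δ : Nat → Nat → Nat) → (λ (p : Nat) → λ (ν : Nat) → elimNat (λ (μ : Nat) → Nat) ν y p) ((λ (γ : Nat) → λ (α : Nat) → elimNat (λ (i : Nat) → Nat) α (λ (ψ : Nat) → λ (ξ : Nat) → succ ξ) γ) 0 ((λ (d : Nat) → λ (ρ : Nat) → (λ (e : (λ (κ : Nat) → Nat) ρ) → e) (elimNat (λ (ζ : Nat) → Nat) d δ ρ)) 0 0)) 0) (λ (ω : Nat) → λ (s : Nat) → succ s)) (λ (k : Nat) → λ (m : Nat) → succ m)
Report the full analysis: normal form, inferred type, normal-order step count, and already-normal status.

normal form:
  0
type:
  Nat
steps to reach normal form (normal order): 12
term was already normal: no
first contracted redex: a beta-redex


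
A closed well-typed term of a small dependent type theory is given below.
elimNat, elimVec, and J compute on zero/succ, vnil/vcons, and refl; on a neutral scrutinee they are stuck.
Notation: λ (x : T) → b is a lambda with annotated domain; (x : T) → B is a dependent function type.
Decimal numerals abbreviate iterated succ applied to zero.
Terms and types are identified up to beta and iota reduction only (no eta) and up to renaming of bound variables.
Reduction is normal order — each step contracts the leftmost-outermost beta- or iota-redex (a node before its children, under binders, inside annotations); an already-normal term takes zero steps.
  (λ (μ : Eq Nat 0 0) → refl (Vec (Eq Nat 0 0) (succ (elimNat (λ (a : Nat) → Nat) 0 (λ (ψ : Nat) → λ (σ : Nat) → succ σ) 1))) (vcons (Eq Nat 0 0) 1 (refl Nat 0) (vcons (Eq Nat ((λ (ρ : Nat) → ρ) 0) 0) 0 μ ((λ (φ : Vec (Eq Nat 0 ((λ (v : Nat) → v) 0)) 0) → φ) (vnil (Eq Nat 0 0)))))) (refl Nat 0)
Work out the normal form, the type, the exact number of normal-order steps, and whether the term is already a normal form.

reduced normal form:
  refl (Vec (Eq Nat 0 0) 2) (vcons (Eq Nat 0 0) 1 (refl Nat 0) (vcons (Eq Nat 0 0) 0 (refl Nat 0) (vnil (Eq Nat 0 0))))
the term's type:
  Eq (Vec (Eq Nat 0 0) 2) (vcons (Eq Nat 0 0) 1 (refl Nat 0) (vcons (Eq Nat 0 0) 0 (refl Nat 0) (vnil (Eq Nat 0 0)))) (vcons (Eq Nat 0 0) 1 (refl Nat 0) (vcons (Eq Nat 0 0) 0 (refl Nat 0) (vnil (Eq Nat 0 0))))
reduction steps (normal order): 7
term was already normal: no
first contracted redex: a beta-redex


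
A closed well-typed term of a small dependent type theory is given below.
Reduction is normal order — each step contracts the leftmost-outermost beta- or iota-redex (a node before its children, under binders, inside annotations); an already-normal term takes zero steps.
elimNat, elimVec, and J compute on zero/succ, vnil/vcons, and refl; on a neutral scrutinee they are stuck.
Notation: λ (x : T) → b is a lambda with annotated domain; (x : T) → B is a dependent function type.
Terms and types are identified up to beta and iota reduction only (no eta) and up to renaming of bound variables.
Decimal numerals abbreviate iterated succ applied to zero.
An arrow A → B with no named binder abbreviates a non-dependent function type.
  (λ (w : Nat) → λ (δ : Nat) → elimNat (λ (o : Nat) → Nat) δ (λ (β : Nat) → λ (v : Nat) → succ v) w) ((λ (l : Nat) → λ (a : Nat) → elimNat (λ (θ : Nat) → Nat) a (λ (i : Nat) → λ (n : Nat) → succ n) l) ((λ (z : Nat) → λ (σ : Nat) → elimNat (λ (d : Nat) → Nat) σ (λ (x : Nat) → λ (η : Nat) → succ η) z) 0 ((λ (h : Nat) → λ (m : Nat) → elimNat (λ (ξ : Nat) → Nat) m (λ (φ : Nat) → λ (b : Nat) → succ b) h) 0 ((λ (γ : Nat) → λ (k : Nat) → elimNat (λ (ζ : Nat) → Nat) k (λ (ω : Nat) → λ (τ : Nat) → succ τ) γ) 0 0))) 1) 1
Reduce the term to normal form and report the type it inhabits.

reduced normal form:
  2
type:
  Nat


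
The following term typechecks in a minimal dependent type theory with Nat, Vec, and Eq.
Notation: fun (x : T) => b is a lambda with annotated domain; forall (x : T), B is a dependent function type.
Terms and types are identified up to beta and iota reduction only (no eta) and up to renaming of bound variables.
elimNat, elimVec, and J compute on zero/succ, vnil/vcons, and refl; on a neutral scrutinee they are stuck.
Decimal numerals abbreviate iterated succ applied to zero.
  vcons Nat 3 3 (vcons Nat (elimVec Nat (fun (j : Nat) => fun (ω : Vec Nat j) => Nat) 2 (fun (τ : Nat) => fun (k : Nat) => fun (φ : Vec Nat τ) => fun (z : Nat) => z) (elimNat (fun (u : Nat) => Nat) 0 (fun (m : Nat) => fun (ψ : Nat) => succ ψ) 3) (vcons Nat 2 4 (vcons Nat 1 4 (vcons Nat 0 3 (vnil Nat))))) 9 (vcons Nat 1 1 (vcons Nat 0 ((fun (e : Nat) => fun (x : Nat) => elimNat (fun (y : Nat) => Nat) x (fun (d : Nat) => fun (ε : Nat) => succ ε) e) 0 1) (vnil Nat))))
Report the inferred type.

inferred type:
  Vec Nat 4


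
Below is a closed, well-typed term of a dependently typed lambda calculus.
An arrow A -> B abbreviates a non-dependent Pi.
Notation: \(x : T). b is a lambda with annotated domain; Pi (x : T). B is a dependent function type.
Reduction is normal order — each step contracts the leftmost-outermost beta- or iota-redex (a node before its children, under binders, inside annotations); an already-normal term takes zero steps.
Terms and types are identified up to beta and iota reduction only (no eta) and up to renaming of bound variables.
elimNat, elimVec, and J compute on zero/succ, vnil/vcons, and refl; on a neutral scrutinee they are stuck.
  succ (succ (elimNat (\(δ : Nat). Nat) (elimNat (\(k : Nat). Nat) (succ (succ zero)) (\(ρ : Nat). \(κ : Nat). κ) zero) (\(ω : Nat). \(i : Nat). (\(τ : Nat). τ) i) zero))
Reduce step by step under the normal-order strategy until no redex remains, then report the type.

normal-order reduction:
  succ (succ (elimNat (\(δ : Nat). Nat) (elimNat (\(k : Nat). Nat) (succ (succ zero)) (\(ρ : Nat). \(κ : Nat). κ) zero) (\(ω : Nat). \(i : Nat). (\(τ : Nat). τ) i) zero))
  ~> succ (succ (elimNat (\(δ : Nat). Nat) (succ (succ zero)) (\(k : Nat). \(ρ : Nat). ρ) zero))
  ~> succ (succ (succ (succ zero)))
type:
  Nat


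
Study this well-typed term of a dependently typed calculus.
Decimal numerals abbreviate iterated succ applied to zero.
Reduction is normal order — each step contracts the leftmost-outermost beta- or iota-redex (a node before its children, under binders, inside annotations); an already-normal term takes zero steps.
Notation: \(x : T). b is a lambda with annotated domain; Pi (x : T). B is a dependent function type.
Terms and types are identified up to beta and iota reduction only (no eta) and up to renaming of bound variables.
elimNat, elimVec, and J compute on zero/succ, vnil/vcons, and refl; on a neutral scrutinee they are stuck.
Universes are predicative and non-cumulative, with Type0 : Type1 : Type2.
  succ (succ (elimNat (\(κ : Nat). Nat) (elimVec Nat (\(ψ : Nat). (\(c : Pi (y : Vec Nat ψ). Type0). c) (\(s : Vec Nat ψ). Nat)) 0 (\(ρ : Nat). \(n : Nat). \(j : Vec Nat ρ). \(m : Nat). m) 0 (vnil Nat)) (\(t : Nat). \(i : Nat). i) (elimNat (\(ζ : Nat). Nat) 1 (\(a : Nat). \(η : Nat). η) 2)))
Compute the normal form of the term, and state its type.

normal form:
  2
inferred type:
  Nat


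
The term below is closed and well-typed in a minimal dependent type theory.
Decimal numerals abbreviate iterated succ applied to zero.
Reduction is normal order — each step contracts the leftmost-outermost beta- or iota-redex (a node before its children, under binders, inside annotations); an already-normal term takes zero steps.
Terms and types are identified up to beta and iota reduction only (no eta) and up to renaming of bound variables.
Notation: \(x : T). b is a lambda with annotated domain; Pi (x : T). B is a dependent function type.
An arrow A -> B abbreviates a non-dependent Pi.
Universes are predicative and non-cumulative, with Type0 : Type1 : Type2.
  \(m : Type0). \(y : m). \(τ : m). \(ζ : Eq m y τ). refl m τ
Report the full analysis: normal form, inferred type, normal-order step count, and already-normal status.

resulting normal form:
  \(m : Type0). \(y : m). \(τ : m). \(ζ : Eq m y τ). refl m τ
type:
  Pi (m : Type0). Pi (y : m). Pi (τ : m). Eq m y τ -> Eq m τ τ
steps to reach normal form (normal order): 0
term was already normal: yes


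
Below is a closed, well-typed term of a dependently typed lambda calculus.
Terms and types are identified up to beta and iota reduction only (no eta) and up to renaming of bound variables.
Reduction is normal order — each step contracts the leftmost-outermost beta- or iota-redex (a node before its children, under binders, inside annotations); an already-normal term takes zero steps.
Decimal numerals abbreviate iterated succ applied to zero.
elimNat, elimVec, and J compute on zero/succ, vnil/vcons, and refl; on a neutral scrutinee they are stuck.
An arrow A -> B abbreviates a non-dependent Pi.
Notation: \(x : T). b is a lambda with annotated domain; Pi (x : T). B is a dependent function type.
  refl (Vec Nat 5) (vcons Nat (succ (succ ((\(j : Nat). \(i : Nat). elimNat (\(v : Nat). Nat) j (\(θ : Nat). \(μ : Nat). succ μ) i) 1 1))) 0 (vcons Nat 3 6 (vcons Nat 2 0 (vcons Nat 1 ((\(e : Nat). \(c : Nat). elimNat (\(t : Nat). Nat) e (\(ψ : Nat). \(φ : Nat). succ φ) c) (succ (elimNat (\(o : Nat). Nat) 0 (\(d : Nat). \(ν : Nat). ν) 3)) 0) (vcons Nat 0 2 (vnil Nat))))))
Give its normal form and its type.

normal form:
  refl (Vec Nat 5) (vcons Nat 4 0 (vcons Nat 3 6 (vcons Nat 2 0 (vcons Nat 1 1 (vcons Nat 0 2 (vnil Nat))))))
type:
  Eq (Vec Nat 5) (vcons Nat 4 0 (vcons Nat 3 6 (vcons Nat 2 0 (vcons Nat 1 1 (vcons Nat 0 2 (vnil Nat)))))) (vcons Nat 4 0 (vcons Nat 3 6 (vcons Nat 2 0 (vcons Nat 1 1 (vcons Nat 0 2 (vnil Nat))))))


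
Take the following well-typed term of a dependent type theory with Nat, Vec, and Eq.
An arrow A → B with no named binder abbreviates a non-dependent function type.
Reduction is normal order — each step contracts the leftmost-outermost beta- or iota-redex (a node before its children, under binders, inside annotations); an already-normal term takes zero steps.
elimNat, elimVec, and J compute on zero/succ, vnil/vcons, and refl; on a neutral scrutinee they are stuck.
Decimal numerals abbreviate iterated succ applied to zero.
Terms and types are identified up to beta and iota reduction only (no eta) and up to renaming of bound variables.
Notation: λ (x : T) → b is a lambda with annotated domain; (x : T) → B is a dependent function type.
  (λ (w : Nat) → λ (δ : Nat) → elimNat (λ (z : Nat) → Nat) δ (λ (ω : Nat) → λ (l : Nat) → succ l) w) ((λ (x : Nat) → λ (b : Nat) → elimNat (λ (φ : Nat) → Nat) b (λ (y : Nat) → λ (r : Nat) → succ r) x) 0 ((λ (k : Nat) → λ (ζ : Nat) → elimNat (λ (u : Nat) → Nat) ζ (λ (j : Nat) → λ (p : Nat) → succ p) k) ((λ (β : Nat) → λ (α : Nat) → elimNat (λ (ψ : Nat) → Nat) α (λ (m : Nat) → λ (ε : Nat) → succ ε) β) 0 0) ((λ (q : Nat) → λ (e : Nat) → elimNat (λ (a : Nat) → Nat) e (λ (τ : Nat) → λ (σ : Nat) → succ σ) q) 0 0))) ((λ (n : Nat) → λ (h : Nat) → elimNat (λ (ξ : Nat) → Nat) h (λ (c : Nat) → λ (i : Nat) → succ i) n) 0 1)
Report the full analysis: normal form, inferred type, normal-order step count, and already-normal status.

normal form:
  1
the term's type:
  Nat
steps to reach normal form (normal order): 18
term was already normal: no
first redex: a beta-redex


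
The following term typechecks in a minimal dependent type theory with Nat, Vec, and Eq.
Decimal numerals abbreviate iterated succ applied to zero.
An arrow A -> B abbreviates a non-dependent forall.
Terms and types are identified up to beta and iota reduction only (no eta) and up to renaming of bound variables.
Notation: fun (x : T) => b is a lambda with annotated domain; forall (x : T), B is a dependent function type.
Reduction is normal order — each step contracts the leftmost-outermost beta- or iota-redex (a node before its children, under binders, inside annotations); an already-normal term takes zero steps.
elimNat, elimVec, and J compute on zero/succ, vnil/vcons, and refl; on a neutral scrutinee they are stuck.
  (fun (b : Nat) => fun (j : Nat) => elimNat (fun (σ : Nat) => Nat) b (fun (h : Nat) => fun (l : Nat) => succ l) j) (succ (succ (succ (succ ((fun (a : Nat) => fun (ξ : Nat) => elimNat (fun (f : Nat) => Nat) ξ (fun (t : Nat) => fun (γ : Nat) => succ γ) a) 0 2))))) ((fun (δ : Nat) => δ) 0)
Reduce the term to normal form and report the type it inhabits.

reduced normal form:
  6
type:
  Nat


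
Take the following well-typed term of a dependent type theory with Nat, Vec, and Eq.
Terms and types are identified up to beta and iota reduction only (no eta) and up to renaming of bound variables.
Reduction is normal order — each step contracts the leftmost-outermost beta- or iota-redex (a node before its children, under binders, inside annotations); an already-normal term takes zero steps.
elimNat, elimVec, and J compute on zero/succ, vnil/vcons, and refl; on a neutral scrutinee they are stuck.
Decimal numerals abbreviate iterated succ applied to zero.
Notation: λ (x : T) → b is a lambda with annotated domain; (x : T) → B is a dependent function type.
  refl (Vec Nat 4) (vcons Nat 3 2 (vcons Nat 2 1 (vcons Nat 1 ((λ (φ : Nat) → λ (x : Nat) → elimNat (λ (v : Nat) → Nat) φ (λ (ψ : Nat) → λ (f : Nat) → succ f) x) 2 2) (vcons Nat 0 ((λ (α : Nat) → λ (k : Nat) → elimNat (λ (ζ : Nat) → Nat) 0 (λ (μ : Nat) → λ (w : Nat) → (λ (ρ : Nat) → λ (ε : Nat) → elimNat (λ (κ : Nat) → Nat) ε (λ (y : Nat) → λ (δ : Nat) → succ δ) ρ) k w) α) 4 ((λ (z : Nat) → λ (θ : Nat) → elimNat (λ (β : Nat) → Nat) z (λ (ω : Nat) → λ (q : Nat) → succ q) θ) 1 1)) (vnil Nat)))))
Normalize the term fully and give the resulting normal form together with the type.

reduced normal form:
  refl (Vec Nat 4) (vcons Nat 3 2 (vcons Nat 2 1 (vcons Nat 1 4 (vcons Nat 0 8 (vnil Nat)))))
type:
  Eq (Vec Nat 4) (vcons Nat 3 2 (vcons Nat 2 1 (vcons Nat 1 4 (vcons Nat 0 8 (vnil Nat))))) (vcons Nat 3 2 (vcons Nat 2 1 (vcons Nat 1 4 (vcons Nat 0 8 (vnil Nat)))))


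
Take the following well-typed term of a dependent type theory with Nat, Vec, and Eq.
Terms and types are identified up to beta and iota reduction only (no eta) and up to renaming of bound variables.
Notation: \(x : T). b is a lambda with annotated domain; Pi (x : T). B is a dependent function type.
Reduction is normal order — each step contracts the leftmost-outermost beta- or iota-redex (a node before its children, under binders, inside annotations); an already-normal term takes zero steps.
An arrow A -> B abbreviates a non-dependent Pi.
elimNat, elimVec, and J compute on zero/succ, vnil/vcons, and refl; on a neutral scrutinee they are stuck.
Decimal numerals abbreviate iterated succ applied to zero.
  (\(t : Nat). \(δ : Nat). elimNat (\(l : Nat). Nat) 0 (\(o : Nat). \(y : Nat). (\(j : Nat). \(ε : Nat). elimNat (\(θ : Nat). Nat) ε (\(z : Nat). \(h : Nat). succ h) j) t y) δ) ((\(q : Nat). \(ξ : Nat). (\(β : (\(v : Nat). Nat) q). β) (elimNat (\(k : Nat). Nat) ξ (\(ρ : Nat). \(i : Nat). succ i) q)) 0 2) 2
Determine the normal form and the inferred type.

normal form:
  4
type:
  Nat


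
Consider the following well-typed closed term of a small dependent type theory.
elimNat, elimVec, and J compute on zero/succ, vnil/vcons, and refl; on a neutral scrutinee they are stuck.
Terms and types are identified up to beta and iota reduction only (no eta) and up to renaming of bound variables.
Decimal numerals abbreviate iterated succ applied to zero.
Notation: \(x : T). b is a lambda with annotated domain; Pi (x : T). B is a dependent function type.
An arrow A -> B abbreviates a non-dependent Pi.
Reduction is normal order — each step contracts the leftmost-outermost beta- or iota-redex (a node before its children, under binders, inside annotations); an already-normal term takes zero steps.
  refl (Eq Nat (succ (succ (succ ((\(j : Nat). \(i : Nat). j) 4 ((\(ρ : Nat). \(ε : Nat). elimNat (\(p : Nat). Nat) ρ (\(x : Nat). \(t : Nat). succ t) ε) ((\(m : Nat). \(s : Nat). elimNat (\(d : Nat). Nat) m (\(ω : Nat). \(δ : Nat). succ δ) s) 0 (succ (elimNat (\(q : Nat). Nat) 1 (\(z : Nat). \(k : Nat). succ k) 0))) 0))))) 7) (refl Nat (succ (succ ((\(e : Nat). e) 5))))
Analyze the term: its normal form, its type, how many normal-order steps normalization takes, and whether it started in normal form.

resulting normal form:
  refl (Eq Nat 7 7) (refl Nat 7)
inferred type:
  Eq (Eq Nat 7 7) (refl Nat 7) (refl Nat 7)
steps to reach normal form (normal order): 3
already normal: no
first redex: a beta-redex


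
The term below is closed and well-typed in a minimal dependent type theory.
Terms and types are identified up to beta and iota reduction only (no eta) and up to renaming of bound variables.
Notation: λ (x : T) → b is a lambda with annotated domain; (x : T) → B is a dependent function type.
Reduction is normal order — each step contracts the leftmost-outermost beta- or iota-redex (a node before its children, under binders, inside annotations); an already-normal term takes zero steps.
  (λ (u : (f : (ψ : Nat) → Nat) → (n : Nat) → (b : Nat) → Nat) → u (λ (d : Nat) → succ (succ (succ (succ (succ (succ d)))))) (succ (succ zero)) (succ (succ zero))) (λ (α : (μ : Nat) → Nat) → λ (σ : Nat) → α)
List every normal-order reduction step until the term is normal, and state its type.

normal-order reduction sequence:
  (λ (u : (f : (ψ : Nat) → Nat) → (n : Nat) → (b : Nat) → Nat) → u (λ (d : Nat) → succ (succ (succ (succ (succ (succ d)))))) (succ (succ zero)) (succ (succ zero))) (λ (α : (μ : Nat) → Nat) → λ (σ : Nat) → α)
  ~> (λ (u : (f : Nat) → Nat) → λ (ψ : Nat) → u) (λ (n : Nat) → succ (succ (succ (succ (succ (succ n)))))) (succ (succ zero)) (succ (succ zero))
  ~> (λ (u : Nat) → λ (f : Nat) → succ (succ (succ (succ (succ (succ f)))))) (succ (succ zero)) (succ (succ zero))
  ~> (λ (u : Nat) → succ (succ (succ (succ (succ (succ u)))))) (succ (succ zero))
  ~> succ (succ (succ (succ (succ (succ (succ (succ zero)))))))
the term's type:
  Nat


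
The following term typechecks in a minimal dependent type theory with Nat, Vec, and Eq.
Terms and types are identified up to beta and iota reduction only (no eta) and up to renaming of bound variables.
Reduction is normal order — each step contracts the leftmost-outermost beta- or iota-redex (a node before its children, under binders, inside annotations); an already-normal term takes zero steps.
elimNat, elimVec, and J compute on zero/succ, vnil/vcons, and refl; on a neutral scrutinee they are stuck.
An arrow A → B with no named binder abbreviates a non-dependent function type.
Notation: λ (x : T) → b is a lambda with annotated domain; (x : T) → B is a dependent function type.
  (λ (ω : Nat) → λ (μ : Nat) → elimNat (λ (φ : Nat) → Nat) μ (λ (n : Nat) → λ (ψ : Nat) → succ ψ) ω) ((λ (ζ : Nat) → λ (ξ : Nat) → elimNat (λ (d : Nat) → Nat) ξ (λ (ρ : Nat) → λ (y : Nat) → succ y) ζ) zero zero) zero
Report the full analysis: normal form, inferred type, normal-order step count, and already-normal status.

normal form:
  zero
inferred type:
  Nat
normal-order step count: 6
term was already normal: no
first redex: a beta-redex
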